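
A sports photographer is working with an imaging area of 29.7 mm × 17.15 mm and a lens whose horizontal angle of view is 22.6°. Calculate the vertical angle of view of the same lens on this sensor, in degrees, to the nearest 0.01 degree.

13.16°

From the horizontal AOV: f = 29.7 / (2·tan(11.3°)) = 29.7 / 0.39964 ≈ 74.3170 mm.
Vertical AOV = 2·arctan(17.15 / (2 × 74.3170)) = 2·arctan(0.11538) ≈ 13.1638°.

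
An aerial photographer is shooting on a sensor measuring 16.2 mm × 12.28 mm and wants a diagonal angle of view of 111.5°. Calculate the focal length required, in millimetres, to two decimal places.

6.92 mm

Sensor diagonal = √(16.2² + 12.28²) = √413.2384 ≈ 20.3283 mm.
From α = 2·arctan(d/2f) we get f = d / (2·tan(α/2)).
With d = 20.3283 mm and α/2 = 55.75°, tan(α/2) ≈ 1.46870, so f ≈ 20.3283 / 2.93739 ≈ 6.9205 mm.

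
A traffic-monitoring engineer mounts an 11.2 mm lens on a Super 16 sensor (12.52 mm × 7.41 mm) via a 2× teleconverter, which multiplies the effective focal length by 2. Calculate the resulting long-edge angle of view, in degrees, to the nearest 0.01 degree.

31.23°

Effective focal length f = 11.2 × 2 = 22.4 mm.
α = 2·arctan(12.52 / (2 × 22.4)) = 2·arctan(0.27946) ≈ 31.2276°.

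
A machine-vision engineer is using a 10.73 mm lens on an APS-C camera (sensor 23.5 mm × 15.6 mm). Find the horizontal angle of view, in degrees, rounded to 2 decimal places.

95.20°

Angle of view α = 2·arctan(w/2f) with w = 23.5 mm and f = 10.73 mm.
w/2f = 1.09506; arctan(1.09506) ≈ 47.5979°, so α ≈ 95.1959°.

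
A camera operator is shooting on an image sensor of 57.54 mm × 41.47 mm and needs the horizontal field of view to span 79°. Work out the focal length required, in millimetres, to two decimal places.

34.90 mm

From α = 2·arctan(w/2f) we get f = w / (2·tan(α/2)).
With w = 57.54 mm and α/2 = 39.5°, tan(α/2) ≈ 0.82434, so f ≈ 57.54 / 1.64867 ≈ 34.9008 mm.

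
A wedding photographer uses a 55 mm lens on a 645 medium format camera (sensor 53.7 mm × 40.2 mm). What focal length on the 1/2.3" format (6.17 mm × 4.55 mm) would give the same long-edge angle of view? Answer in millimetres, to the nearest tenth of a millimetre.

Equal angle of view means equal width/f ratio, so f₂ = f₁ · (width₂/width₁) = 55 × 6.17/53.7.
f₂ = 55 × 0.11490 ≈ 6.319 mm.

6.3 mm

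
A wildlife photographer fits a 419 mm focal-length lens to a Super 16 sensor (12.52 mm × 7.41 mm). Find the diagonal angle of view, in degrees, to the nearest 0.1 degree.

2.0°

Sensor diagonal = √(12.52² + 7.41²) = √211.6585 ≈ 14.5485 mm.
Angle of view α = 2·arctan(d/2f) with d = 14.5485 mm and f = 419 mm.
d/2f = 0.01736; arctan(0.01736) ≈ 0.9946°, so α ≈ 1.9892°.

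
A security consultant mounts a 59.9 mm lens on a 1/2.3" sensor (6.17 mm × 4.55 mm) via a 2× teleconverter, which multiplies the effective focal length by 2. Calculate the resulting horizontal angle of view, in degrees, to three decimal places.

Effective focal length f = 59.9 × 2 = 119.8 mm.
α = 2·arctan(6.17 / (2 × 119.8)) = 2·arctan(0.02575) ≈ 2.9502°.

2.950°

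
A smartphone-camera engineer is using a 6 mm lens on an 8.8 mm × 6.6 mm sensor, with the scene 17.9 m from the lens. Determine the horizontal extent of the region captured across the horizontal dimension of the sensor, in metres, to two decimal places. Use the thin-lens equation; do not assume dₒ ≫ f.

26.24 m

dₒ: 17.9 m = 17900 mm.
Similar triangles through the lens centre give W/dₒ = w/dᵢ; with 1/f = 1/dₒ + 1/dᵢ this gives W = w·(dₒ − f)/f.
W = 8.8 mm × (17900 − 6) / 6 = 8.8 × 2982.3333 ≈ 26244.533 mm = 26.2445 m.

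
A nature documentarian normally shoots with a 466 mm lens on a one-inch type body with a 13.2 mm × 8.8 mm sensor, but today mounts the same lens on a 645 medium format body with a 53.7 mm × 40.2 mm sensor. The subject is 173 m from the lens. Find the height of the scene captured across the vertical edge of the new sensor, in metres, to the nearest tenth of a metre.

14.9 m

The focal length stays 466 mm; the relevant sensor dimension is now h = 40.2 mm. Object distance dₒ = 173 m = 173000 mm.
Thin-lens field height W = h·(dₒ − f)/f = 40.2 × (173000 − 466)/466 ≈ 14883.834 mm = 14.8838 m.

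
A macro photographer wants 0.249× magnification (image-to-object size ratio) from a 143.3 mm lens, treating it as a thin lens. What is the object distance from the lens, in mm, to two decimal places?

With m = dᵢ/dₒ and 1/f = 1/dₒ + 1/dᵢ, substituting dᵢ = m·dₒ gives 1/f = (1 + 1/m)/dₒ, hence dₒ = f·(1 + 1/m).
dₒ = 143.3 × (1 + 1/0.249) = 143.3 × 5.01606 ≈ 718.802 mm.

718.80 mm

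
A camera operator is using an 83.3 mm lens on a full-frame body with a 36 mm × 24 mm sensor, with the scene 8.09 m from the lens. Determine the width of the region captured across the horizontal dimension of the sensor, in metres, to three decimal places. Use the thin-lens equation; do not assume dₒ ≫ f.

3.460 m

dₒ: 8.09 m = 8090 mm.
Similar triangles through the lens centre give W/dₒ = w/dᵢ; with 1/f = 1/dₒ + 1/dᵢ this gives W = w·(dₒ − f)/f.
W = 36 mm × (8090 − 83.3) / 83.3 = 36 × 96.1188 ≈ 3460.279 mm = 3.46028 m.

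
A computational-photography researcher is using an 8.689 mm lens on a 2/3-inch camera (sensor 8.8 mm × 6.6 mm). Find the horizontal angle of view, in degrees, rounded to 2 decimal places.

53.71°

Angle of view α = 2·arctan(w/2f) with w = 8.8 mm and f = 8.689 mm.
w/2f = 0.50639; arctan(0.50639) ≈ 26.8571°, so α ≈ 53.7142°.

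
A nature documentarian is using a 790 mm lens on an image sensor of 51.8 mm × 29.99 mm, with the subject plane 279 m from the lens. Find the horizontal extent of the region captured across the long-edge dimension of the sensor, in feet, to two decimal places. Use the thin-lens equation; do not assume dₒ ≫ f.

dₒ: 279 m = 279000 mm.
Similar triangles through the lens centre give W/dₒ = w/dᵢ; with 1/f = 1/dₒ + 1/dᵢ this gives W = w·(dₒ − f)/f.
W = 51.8 mm × (279000 − 790) / 790 = 51.8 × 352.1646 ≈ 18242.124 mm = 18242.124/304.8 ft = 59.8495 ft.

59.85 ft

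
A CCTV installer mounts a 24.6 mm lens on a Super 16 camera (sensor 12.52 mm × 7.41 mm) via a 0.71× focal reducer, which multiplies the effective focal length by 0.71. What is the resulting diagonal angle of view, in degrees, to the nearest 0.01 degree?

Effective focal length f = 24.6 × 0.71 = 17.466 mm.
Sensor diagonal = √(12.52² + 7.41²) = √211.6585 ≈ 14.5485 mm.
α = 2·arctan(14.548 / (2 × 17.466)) = 2·arctan(0.41648) ≈ 45.2215°.

45.22°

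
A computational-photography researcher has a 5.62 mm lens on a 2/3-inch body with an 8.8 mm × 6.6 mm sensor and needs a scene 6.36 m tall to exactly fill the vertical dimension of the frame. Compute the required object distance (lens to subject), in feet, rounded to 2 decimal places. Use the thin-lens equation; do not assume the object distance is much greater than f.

W: 6.36 m = 6360 mm.
Magnification m = h/W = dᵢ/dₒ; combined with 1/f = 1/dₒ + 1/dᵢ this gives dₒ = f·(1 + W/h).
dₒ = 5.62 mm × (1 + 6360/6.6) = 5.62 × 964.6364 ≈ 5421.256 mm = 5421.256/304.8 ft = 17.7863 ft.

17.79 ft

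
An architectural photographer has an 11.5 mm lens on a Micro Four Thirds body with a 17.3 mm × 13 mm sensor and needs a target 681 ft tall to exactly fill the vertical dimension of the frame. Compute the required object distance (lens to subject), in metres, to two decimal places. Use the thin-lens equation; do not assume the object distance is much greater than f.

W: 681 ft × 304.8 mm/ft = 207568.79 mm.
Magnification m = h/W = dᵢ/dₒ; combined with 1/f = 1/dₒ + 1/dᵢ this gives dₒ = f·(1 + W/h).
dₒ = 11.5 mm × (1 + 207569/13) = 11.5 × 15967.8303 ≈ 183630.048 mm = 183.63 m.

183.63 m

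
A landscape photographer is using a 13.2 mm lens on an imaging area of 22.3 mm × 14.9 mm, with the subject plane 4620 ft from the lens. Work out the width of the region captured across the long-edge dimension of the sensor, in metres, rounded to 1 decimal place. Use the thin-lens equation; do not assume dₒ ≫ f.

2378.9 m

dₒ: 4620 ft × 304.8 mm/ft = 1408175.95 mm.
Similar triangles through the lens centre give W/dₒ = w/dᵢ; with 1/f = 1/dₒ + 1/dᵢ this gives W = w·(dₒ − f)/f.
W = 22.3 mm × (1.40818e+06 − 13.2) / 13.2 = 22.3 × 106678.9966 ≈ 2378941.624 mm = 2378.94 m.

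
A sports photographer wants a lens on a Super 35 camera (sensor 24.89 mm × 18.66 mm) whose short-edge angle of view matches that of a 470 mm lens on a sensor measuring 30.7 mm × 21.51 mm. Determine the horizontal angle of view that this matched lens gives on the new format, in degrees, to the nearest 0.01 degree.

3.50°

Equal short-edge AOV ⇒ f₂ = f₁ · 18.66/21.51 = 470 × 0.86750 ≈ 407.7266 mm.
Horizontal AOV on the new format = 2·arctan(24.89 / (2 × 407.7266)) = 2·arctan(0.03052) ≈ 3.4966°.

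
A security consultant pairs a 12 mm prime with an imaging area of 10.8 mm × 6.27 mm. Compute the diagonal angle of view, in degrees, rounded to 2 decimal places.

Sensor diagonal = √(10.8² + 6.27²) = √155.9529 ≈ 12.4881 mm.
Angle of view α = 2·arctan(d/2f) with d = 12.4881 mm and f = 12 mm.
d/2f = 0.52034; arctan(0.52034) ≈ 27.4897°, so α ≈ 54.9793°.

54.98°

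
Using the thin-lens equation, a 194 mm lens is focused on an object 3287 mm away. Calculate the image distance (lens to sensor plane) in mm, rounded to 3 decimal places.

1/dᵢ = 1/f − 1/dₒ = 1/194 − 1/3287 = 0.0048504 mm⁻¹.
dᵢ = 1/0.0048504 ≈ 206.1681 mm.

206.168 mm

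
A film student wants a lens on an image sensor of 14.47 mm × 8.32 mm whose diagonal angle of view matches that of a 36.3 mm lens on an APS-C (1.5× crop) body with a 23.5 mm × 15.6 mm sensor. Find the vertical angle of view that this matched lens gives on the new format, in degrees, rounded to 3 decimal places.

21.921°

Sensor diagonal = √(23.5² + 15.6²) = √795.6100 ≈ 28.2066 mm.
Sensor diagonal = √(14.47² + 8.32²) = √278.6033 ≈ 16.6914 mm.
Equal diagonal AOV ⇒ f₂ = f₁ · 16.6914/28.2066 = 36.3 × 0.59176 ≈ 21.4808 mm.
Vertical AOV on the new format = 2·arctan(8.32 / (2 × 21.4808)) = 2·arctan(0.19366) ≈ 21.9206°.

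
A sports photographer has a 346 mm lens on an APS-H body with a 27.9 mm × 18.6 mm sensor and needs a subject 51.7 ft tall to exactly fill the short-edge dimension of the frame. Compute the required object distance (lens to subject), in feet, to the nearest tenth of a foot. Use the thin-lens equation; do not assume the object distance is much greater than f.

W: 51.7 ft × 304.8 mm/ft = 15758.16 mm.
Magnification m = h/W = dᵢ/dₒ; combined with 1/f = 1/dₒ + 1/dᵢ this gives dₒ = f·(1 + W/h).
dₒ = 346 mm × (1 + 15758.2/18.6) = 346 × 848.2129 ≈ 293481.655 mm = 293481.655/304.8 ft = 962.866 ft.

962.9 ft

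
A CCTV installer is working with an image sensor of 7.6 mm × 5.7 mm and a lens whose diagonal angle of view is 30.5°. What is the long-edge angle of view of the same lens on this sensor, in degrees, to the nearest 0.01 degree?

24.61°

Sensor diagonal = √(7.6² + 5.7²) = √90.2500 ≈ 9.5000 mm.
From the diagonal AOV: f = 9.5000 / (2·tan(15.25°)) = 9.5000 / 0.54526 ≈ 17.4228 mm.
Long-edge AOV = 2·arctan(7.6 / (2 × 17.4228)) = 2·arctan(0.21811) ≈ 24.6076°.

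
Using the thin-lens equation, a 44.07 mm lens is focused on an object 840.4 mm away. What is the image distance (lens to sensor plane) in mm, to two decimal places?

1/dᵢ = 1/f − 1/dₒ = 1/44.07 − 1/840.4 = 0.0215013 mm⁻¹.
dᵢ = 1/0.0215013 ≈ 46.5089 mm.

46.51 mm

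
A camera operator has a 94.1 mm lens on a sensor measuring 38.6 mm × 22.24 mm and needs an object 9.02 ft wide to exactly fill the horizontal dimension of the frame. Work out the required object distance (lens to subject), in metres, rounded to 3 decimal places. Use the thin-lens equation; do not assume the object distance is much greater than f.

6.796 m

W: 9.02 ft × 304.8 mm/ft = 2749.30 mm.
Magnification m = w/W = dᵢ/dₒ; combined with 1/f = 1/dₒ + 1/dᵢ this gives dₒ = f·(1 + W/w).
dₒ = 94.1 mm × (1 + 2749.3/38.6) = 94.1 × 72.2253 ≈ 6796.399 mm = 6.7964 m.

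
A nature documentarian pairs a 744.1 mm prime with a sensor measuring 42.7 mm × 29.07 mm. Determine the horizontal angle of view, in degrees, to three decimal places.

3.287°

Angle of view α = 2·arctan(w/2f) with w = 42.7 mm and f = 744.1 mm.
w/2f = 0.02869; arctan(0.02869) ≈ 1.6435°, so α ≈ 3.2870°.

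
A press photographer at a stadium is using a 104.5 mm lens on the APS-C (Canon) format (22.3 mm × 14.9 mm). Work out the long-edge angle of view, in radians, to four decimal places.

0.2126 rad

Angle of view α = 2·arctan(w/2f) with w = 22.3 mm and f = 104.5 mm.
w/2f = 0.10670; arctan(0.10670) ≈ 0.1063 rad, so α ≈ 0.2126 rad.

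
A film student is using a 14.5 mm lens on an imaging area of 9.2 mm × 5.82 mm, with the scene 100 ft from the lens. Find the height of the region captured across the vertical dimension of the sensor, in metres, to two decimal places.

12.23 m

dₒ: 100 ft × 304.8 mm/ft = 30480.00 mm.
Similar triangles through the lens centre give W/dₒ = h/dᵢ; with 1/f = 1/dₒ + 1/dᵢ this gives W = h·(dₒ − f)/f.
W = 5.82 mm × (30480 − 14.5) / 14.5 = 5.82 × 2101.0689 ≈ 12228.221 mm = 12.2282 m.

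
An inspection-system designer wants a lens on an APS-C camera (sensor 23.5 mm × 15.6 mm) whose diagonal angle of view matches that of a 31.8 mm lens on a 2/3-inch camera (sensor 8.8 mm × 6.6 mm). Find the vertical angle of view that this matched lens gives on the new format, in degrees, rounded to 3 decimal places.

10.928°

Sensor diagonal = √(8.8² + 6.6²) = √121.0000 ≈ 11.0000 mm.
Sensor diagonal = √(23.5² + 15.6²) = √795.6100 ≈ 28.2066 mm.
Equal diagonal AOV ⇒ f₂ = f₁ · 28.2066/11.0000 = 31.8 × 2.56423 ≈ 81.5426 mm.
Vertical AOV on the new format = 2·arctan(15.6 / (2 × 81.5426)) = 2·arctan(0.09566) ≈ 10.9281°.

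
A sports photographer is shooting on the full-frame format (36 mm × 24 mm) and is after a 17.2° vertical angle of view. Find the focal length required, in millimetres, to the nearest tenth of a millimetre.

From α = 2·arctan(h/2f) we get f = h / (2·tan(α/2)).
With h = 24 mm and α/2 = 8.6°, tan(α/2) ≈ 0.15124, so f ≈ 24 / 0.30247 ≈ 79.3463 mm.

79.3 mm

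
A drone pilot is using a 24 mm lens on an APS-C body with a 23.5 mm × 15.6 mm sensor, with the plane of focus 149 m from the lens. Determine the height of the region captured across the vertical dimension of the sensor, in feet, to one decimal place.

dₒ: 149 m = 149000 mm.
Similar triangles through the lens centre give W/dₒ = h/dᵢ; with 1/f = 1/dₒ + 1/dᵢ this gives W = h·(dₒ − f)/f.
W = 15.6 mm × (149000 − 24) / 24 = 15.6 × 6207.3333 ≈ 96834.400 mm = 96834.400/304.8 ft = 317.698 ft.

317.7 ft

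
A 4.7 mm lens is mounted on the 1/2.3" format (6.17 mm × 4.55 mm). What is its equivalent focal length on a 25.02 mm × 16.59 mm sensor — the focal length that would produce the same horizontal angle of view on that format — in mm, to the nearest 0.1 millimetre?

Equal angle of view means equal width/f ratio, so f₂ = f₁ · (width₂/width₁) = 4.7 × 25.02/6.17.
f₂ = 4.7 × 4.05511 ≈ 19.059 mm.

19.1 mm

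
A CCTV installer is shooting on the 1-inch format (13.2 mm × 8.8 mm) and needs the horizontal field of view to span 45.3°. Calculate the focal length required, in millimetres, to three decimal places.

15.817 mm

From α = 2·arctan(w/2f) we get f = w / (2·tan(α/2)).
With w = 13.2 mm and α/2 = 22.65°, tan(α/2) ≈ 0.41728, so f ≈ 13.2 / 0.83457 ≈ 15.8166 mm.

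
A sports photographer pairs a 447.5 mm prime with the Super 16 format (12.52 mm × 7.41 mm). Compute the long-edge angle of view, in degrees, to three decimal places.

Angle of view α = 2·arctan(w/2f) with w = 12.52 mm and f = 447.5 mm.
w/2f = 0.01399; arctan(0.01399) ≈ 0.8014°, so α ≈ 1.6029°.

1.603°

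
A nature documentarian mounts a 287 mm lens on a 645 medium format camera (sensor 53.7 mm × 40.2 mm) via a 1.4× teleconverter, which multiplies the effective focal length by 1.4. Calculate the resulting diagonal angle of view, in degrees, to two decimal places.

9.54°

Effective focal length f = 287 × 1.4 = 401.8 mm.
Sensor diagonal = √(53.7² + 40.2²) = √4499.7300 ≈ 67.0800 mm.
α = 2·arctan(67.080 / (2 × 401.8)) = 2·arctan(0.08347) ≈ 9.5433°.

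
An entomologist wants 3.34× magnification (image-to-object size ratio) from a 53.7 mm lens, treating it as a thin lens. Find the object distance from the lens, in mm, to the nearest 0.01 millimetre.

69.78 mm

With m = dᵢ/dₒ and 1/f = 1/dₒ + 1/dᵢ, substituting dᵢ = m·dₒ gives 1/f = (1 + 1/m)/dₒ, hence dₒ = f·(1 + 1/m).
dₒ = 53.7 × (1 + 1/3.34) = 53.7 × 1.29940 ≈ 69.778 mm.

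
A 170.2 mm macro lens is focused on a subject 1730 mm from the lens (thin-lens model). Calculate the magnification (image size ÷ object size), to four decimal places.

Thin lens: 1/f = 1/dₒ + 1/dᵢ → 1/dᵢ = 1/170.2 − 1/1730 = 0.0052974 mm⁻¹, so dᵢ ≈ 188.7716 mm.
Magnification m = dᵢ/dₒ = 188.7716/1730 ≈ 0.10912.

0.1091×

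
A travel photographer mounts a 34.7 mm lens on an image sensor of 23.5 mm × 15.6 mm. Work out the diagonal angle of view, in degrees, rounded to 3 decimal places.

Sensor diagonal = √(23.5² + 15.6²) = √795.6100 ≈ 28.2066 mm.
Angle of view α = 2·arctan(d/2f) with d = 28.2066 mm and f = 34.7 mm.
d/2f = 0.40643; arctan(0.40643) ≈ 22.1185°, so α ≈ 44.2371°.

44.237°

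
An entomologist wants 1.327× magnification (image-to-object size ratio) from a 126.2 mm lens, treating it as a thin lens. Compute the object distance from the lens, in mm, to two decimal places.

221.30 mm

With m = dᵢ/dₒ and 1/f = 1/dₒ + 1/dᵢ, substituting dᵢ = m·dₒ gives 1/f = (1 + 1/m)/dₒ, hence dₒ = f·(1 + 1/m).
dₒ = 126.2 × (1 + 1/1.327) = 126.2 × 1.75358 ≈ 221.302 mm.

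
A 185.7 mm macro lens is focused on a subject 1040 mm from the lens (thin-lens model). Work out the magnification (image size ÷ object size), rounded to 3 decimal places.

0.217×

Thin lens: 1/f = 1/dₒ + 1/dᵢ → 1/dᵢ = 1/185.7 − 1/1040 = 0.0044235 mm⁻¹, so dᵢ ≈ 226.0658 mm.
Magnification m = dᵢ/dₒ = 226.0658/1040 ≈ 0.21737.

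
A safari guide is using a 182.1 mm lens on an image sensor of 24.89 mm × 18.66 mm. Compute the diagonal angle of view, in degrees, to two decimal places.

Sensor diagonal = √(24.89² + 18.66²) = √967.7077 ≈ 31.1080 mm.
Angle of view α = 2·arctan(d/2f) with d = 31.1080 mm and f = 182.1 mm.
d/2f = 0.08541; arctan(0.08541) ≈ 4.8820°, so α ≈ 9.7641°.

9.76°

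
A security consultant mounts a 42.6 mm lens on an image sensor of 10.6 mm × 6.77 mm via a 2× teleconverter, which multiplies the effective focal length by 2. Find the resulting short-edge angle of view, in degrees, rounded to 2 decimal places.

Effective focal length f = 42.6 × 2 = 85.2 mm.
α = 2·arctan(6.77 / (2 × 85.2)) = 2·arctan(0.03973) ≈ 4.5503°.

4.55°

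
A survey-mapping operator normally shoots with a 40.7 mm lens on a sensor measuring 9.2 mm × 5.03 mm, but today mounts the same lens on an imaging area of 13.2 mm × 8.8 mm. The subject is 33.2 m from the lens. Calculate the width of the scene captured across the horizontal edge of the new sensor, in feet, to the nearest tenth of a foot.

The focal length stays 40.7 mm; the relevant sensor dimension is now w = 13.2 mm. Object distance dₒ = 33.2 m = 33200 mm.
Thin-lens field width W = w·(dₒ − f)/f = 13.2 × (33200 − 40.7)/40.7 ≈ 10754.368 mm = 10754.368/304.8 ft = 35.2834 ft.

35.3 ft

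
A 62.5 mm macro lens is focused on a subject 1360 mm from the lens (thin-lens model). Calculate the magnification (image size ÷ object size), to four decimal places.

Thin lens: 1/f = 1/dₒ + 1/dᵢ → 1/dᵢ = 1/62.5 − 1/1360 = 0.0152647 mm⁻¹, so dᵢ ≈ 65.5106 mm.
Magnification m = dᵢ/dₒ = 65.5106/1360 ≈ 0.04817.

0.0482×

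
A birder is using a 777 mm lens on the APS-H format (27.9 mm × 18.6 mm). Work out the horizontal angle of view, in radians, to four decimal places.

0.0359 rad

Angle of view α = 2·arctan(w/2f) with w = 27.9 mm and f = 777 mm.
w/2f = 0.01795; arctan(0.01795) ≈ 0.0180 rad, so α ≈ 0.0359 rad.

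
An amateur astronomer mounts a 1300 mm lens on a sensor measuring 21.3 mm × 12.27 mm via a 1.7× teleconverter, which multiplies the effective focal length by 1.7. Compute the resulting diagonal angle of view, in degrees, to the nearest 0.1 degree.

Effective focal length f = 1300 × 1.7 = 2210 mm.
Sensor diagonal = √(21.3² + 12.27²) = √604.2429 ≈ 24.5814 mm.
α = 2·arctan(24.581 / (2 × 2210)) = 2·arctan(0.00556) ≈ 0.6373°.

0.6°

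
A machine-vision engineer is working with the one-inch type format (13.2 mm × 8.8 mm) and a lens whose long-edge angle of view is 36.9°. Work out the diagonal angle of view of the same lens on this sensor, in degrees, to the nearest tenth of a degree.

From the long-edge AOV: f = 13.2 / (2·tan(18.45°)) = 13.2 / 0.66725 ≈ 19.7827 mm.
Sensor diagonal = √(13.2² + 8.8²) = √251.6800 ≈ 15.8644 mm.
Diagonal AOV = 2·arctan(15.8644 / (2 × 19.7827)) = 2·arctan(0.40097) ≈ 43.6984°.

43.7°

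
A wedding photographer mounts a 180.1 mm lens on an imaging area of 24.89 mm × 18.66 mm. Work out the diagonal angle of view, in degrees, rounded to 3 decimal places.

Sensor diagonal = √(24.89² + 18.66²) = √967.7077 ≈ 31.1080 mm.
Angle of view α = 2·arctan(d/2f) with d = 31.1080 mm and f = 180.1 mm.
d/2f = 0.08636; arctan(0.08636) ≈ 4.9360°, so α ≈ 9.8720°.

9.872°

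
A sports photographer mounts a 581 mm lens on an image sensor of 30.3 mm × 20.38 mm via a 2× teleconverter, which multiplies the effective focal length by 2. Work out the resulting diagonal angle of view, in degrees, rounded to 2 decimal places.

1.80°

Effective focal length f = 581 × 2 = 1162 mm.
Sensor diagonal = √(30.3² + 20.38²) = √1333.4344 ≈ 36.5162 mm.
α = 2·arctan(36.516 / (2 × 1162)) = 2·arctan(0.01571) ≈ 1.8004°.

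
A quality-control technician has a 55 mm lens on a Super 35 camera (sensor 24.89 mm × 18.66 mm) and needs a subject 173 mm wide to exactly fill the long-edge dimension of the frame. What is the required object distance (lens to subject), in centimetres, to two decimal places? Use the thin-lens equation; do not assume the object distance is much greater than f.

Magnification m = w/W = dᵢ/dₒ; combined with 1/f = 1/dₒ + 1/dᵢ this gives dₒ = f·(1 + W/w).
dₒ = 55 mm × (1 + 173/24.89) = 55 × 7.9506 ≈ 437.282 mm = 43.7282 cm.

43.73 cm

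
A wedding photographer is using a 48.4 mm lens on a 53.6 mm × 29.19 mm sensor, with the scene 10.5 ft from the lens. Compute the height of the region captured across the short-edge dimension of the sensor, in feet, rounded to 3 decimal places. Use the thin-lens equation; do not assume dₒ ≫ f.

dₒ: 10.5 ft × 304.8 mm/ft = 3200.40 mm.
Similar triangles through the lens centre give W/dₒ = h/dᵢ; with 1/f = 1/dₒ + 1/dᵢ this gives W = h·(dₒ − f)/f.
W = 29.19 mm × (3200.4 − 48.4) / 48.4 = 29.19 × 65.1240 ≈ 1900.969 mm = 1900.969/304.8 ft = 6.23677 ft.

6.237 ft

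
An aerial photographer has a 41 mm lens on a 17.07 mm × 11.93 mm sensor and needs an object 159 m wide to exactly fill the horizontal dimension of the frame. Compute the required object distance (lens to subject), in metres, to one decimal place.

W: 159 m = 159000 mm.
Magnification m = w/W = dᵢ/dₒ; combined with 1/f = 1/dₒ + 1/dᵢ this gives dₒ = f·(1 + W/w).
dₒ = 41 mm × (1 + 159000/17.07) = 41 × 9315.5870 ≈ 381939.067 mm = 381.939 m.

381.9 m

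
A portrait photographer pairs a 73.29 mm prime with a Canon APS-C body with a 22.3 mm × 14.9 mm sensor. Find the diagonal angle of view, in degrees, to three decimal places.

20.737°

Sensor diagonal = √(22.3² + 14.9²) = √719.3000 ≈ 26.8198 mm.
Angle of view α = 2·arctan(d/2f) with d = 26.8198 mm and f = 73.29 mm.
d/2f = 0.18297; arctan(0.18297) ≈ 10.3687°, so α ≈ 20.7375°.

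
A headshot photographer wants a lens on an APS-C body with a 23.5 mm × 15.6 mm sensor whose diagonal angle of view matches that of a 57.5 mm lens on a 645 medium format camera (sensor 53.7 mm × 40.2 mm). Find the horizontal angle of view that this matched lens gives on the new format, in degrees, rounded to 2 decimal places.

51.84°

Sensor diagonal = √(53.7² + 40.2²) = √4499.7300 ≈ 67.0800 mm.
Sensor diagonal = √(23.5² + 15.6²) = √795.6100 ≈ 28.2066 mm.
Equal diagonal AOV ⇒ f₂ = f₁ · 28.2066/67.0800 = 57.5 × 0.42049 ≈ 24.1782 mm.
Horizontal AOV on the new format = 2·arctan(23.5 / (2 × 24.1782)) = 2·arctan(0.48597) ≈ 51.8371°.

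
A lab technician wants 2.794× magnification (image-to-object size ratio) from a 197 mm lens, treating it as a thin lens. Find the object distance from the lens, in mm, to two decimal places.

With m = dᵢ/dₒ and 1/f = 1/dₒ + 1/dᵢ, substituting dᵢ = m·dₒ gives 1/f = (1 + 1/m)/dₒ, hence dₒ = f·(1 + 1/m).
dₒ = 197 × (1 + 1/2.794) = 197 × 1.35791 ≈ 267.508 mm.

267.51 mm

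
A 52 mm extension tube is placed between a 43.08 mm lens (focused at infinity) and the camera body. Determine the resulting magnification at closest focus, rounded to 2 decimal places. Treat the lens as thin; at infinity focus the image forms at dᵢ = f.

1.21×

The tube moves the image plane from f to f + e, so dᵢ = 43.08 + 52 = 95.08 mm. Focus is achieved when 1/f = 1/dₒ + 1/dᵢ, giving dₒ = 1/(1/f − 1/(f+e)).
Magnification m = dᵢ/dₒ = (f+e)·(1/f − 1/(f+e)) = e/f = 52/43.08 ≈ 1.2071.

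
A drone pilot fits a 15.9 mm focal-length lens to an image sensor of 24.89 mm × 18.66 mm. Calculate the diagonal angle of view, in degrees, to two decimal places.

Sensor diagonal = √(24.89² + 18.66²) = √967.7077 ≈ 31.1080 mm.
Angle of view α = 2·arctan(d/2f) with d = 31.1080 mm and f = 15.9 mm.
d/2f = 0.97824; arctan(0.97824) ≈ 44.3698°, so α ≈ 88.7395°.

88.74°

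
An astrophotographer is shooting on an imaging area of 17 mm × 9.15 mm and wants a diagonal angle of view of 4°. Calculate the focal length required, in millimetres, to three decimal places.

Sensor diagonal = √(17² + 9.15²) = √372.7225 ≈ 19.3060 mm.
From α = 2·arctan(d/2f) we get f = d / (2·tan(α/2)).
With d = 19.3060 mm and α/2 = 2°, tan(α/2) ≈ 0.03492, so f ≈ 19.3060 / 0.06984 ≈ 276.4261 mm.

276.426 mm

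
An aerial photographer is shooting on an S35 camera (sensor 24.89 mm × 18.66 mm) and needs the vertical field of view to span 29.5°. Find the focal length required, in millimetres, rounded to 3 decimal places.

35.438 mm

From α = 2·arctan(h/2f) we get f = h / (2·tan(α/2)).
With h = 18.66 mm and α/2 = 14.75°, tan(α/2) ≈ 0.26328, so f ≈ 18.66 / 0.52656 ≈ 35.4378 mm.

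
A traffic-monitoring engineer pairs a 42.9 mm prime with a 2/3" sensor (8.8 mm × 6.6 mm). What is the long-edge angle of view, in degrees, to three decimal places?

11.712°

Angle of view α = 2·arctan(w/2f) with w = 8.8 mm and f = 42.9 mm.
w/2f = 0.10256; arctan(0.10256) ≈ 5.8560°, so α ≈ 11.7120°.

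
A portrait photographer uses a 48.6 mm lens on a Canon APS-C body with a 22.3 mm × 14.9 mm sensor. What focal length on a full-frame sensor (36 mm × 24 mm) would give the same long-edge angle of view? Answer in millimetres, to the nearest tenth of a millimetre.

Equal angle of view means equal width/f ratio, so f₂ = f₁ · (width₂/width₁) = 48.6 × 36/22.3.
f₂ = 48.6 × 1.61435 ≈ 78.457 mm.

78.5 mm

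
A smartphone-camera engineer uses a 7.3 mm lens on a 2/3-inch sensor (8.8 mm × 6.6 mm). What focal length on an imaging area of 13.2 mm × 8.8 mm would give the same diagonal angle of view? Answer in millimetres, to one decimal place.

Sensor diagonal = √(8.8² + 6.6²) = √121.0000 ≈ 11.0000 mm.
Sensor diagonal = √(13.2² + 8.8²) = √251.6800 ≈ 15.8644 mm.
Equal angle of view means equal diagonal/f ratio, so f₂ = f₁ · (diagonal₂/diagonal₁) = 7.3 × 15.8644/11.0000.
f₂ = 7.3 × 1.44222 ≈ 10.528 mm.

10.5 mm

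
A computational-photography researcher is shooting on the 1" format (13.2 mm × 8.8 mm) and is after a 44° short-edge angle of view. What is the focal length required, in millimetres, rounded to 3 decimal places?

From α = 2·arctan(h/2f) we get f = h / (2·tan(α/2)).
With h = 8.8 mm and α/2 = 22°, tan(α/2) ≈ 0.40403, so f ≈ 8.8 / 0.80805 ≈ 10.8904 mm.

10.890 mm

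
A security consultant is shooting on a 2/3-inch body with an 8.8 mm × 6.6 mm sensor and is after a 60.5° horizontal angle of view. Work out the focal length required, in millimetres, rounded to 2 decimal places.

7.54 mm

From α = 2·arctan(w/2f) we get f = w / (2·tan(α/2)).
With w = 8.8 mm and α/2 = 30.25°, tan(α/2) ≈ 0.58318, so f ≈ 8.8 / 1.16637 ≈ 7.5448 mm.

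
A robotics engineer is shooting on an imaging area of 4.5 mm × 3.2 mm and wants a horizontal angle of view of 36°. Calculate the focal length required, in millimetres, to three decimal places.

6.925 mm

From α = 2·arctan(w/2f) we get f = w / (2·tan(α/2)).
With w = 4.5 mm and α/2 = 18°, tan(α/2) ≈ 0.32492, so f ≈ 4.5 / 0.64984 ≈ 6.9248 mm.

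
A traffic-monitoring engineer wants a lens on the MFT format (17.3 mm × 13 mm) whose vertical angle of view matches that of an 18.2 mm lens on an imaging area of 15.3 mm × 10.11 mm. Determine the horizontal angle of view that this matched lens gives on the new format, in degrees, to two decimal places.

Equal vertical AOV ⇒ f₂ = f₁ · 13/10.11 = 18.2 × 1.28586 ≈ 23.4026 mm.
Horizontal AOV on the new format = 2·arctan(17.3 / (2 × 23.4026)) = 2·arctan(0.36962) ≈ 40.5704°.

40.57°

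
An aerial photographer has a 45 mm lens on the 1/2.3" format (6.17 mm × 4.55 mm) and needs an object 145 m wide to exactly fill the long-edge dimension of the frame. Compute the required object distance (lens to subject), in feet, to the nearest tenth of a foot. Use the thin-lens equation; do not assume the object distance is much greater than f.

3469.8 ft

W: 145 m = 145000 mm.
Magnification m = w/W = dᵢ/dₒ; combined with 1/f = 1/dₒ + 1/dᵢ this gives dₒ = f·(1 + W/w).
dₒ = 45 mm × (1 + 145000/6.17) = 45 × 23501.8104 ≈ 1057581.467 mm = 1057581.467/304.8 ft = 3469.76 ft.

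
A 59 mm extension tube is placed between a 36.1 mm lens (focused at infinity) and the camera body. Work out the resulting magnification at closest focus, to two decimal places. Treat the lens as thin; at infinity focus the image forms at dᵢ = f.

The tube moves the image plane from f to f + e, so dᵢ = 36.1 + 59 = 95.1 mm. Focus is achieved when 1/f = 1/dₒ + 1/dᵢ, giving dₒ = 1/(1/f − 1/(f+e)).
Magnification m = dᵢ/dₒ = (f+e)·(1/f − 1/(f+e)) = e/f = 59/36.1 ≈ 1.6343.

1.63×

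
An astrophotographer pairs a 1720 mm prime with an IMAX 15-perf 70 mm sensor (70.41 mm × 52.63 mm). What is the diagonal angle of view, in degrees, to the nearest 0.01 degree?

2.93°

Sensor diagonal = √(70.41² + 52.63²) = √7727.4850 ≈ 87.9061 mm.
Angle of view α = 2·arctan(d/2f) with d = 87.9061 mm and f = 1720 mm.
d/2f = 0.02555; arctan(0.02555) ≈ 1.4638°, so α ≈ 2.9276°.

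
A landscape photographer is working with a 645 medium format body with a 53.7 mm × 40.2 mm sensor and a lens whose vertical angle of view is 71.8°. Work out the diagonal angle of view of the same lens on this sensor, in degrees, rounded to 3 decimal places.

100.759°

From the vertical AOV: f = 40.2 / (2·tan(35.9°)) = 40.2 / 1.44776 ≈ 27.7671 mm.
Sensor diagonal = √(53.7² + 40.2²) = √4499.7300 ≈ 67.0800 mm.
Diagonal AOV = 2·arctan(67.0800 / (2 × 27.7671)) = 2·arctan(1.20791) ≈ 100.7587°.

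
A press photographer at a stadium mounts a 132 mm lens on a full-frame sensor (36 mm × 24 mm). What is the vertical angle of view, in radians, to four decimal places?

Angle of view α = 2·arctan(h/2f) with h = 24 mm and f = 132 mm.
h/2f = 0.09091; arctan(0.09091) ≈ 0.0907 rad, so α ≈ 0.1813 rad.

0.1813 rad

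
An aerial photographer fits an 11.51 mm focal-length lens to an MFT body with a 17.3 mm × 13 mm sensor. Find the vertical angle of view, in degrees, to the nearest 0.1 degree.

Angle of view α = 2·arctan(h/2f) with h = 13 mm and f = 11.51 mm.
h/2f = 0.56473; arctan(0.56473) ≈ 29.4546°, so α ≈ 58.9091°.

58.9°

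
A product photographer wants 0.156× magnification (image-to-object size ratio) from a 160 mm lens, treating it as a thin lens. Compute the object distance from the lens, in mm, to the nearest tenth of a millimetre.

With m = dᵢ/dₒ and 1/f = 1/dₒ + 1/dᵢ, substituting dᵢ = m·dₒ gives 1/f = (1 + 1/m)/dₒ, hence dₒ = f·(1 + 1/m).
dₒ = 160 × (1 + 1/0.156) = 160 × 7.41026 ≈ 1185.641 mm.

1185.6 mm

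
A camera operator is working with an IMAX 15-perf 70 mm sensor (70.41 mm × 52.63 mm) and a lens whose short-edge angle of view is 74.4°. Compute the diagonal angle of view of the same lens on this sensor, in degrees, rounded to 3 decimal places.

From the short-edge AOV: f = 52.63 / (2·tan(37.2°)) = 52.63 / 1.51808 ≈ 34.6687 mm.
Sensor diagonal = √(70.41² + 52.63²) = √7727.4850 ≈ 87.9061 mm.
Diagonal AOV = 2·arctan(87.9061 / (2 × 34.6687)) = 2·arctan(1.26780) ≈ 103.4696°.

103.470°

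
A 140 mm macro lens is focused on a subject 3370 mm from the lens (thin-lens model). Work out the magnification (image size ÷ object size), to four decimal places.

0.0433×

Thin lens: 1/f = 1/dₒ + 1/dᵢ → 1/dᵢ = 1/140 − 1/3370 = 0.0068461 mm⁻¹, so dᵢ ≈ 146.0681 mm.
Magnification m = dᵢ/dₒ = 146.0681/3370 ≈ 0.04334.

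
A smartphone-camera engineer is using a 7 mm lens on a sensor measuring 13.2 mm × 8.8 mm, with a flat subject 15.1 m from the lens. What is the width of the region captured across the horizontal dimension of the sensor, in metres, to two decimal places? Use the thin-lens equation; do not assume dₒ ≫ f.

dₒ: 15.1 m = 15100 mm.
Similar triangles through the lens centre give W/dₒ = w/dᵢ; with 1/f = 1/dₒ + 1/dᵢ this gives W = w·(dₒ − f)/f.
W = 13.2 mm × (15100 − 7) / 7 = 13.2 × 2156.1429 ≈ 28461.086 mm = 28.4611 m.

28.46 m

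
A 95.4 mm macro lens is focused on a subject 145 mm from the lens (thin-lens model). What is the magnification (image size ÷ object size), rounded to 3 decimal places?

Thin lens: 1/f = 1/dₒ + 1/dᵢ → 1/dᵢ = 1/95.4 − 1/145 = 0.0035856 mm⁻¹, so dᵢ ≈ 278.8911 mm.
Magnification m = dᵢ/dₒ = 278.8911/145 ≈ 1.92339.

1.923×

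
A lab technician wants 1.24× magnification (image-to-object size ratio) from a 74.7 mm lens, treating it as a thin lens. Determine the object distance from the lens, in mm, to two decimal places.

134.94 mm

With m = dᵢ/dₒ and 1/f = 1/dₒ + 1/dᵢ, substituting dᵢ = m·dₒ gives 1/f = (1 + 1/m)/dₒ, hence dₒ = f·(1 + 1/m).
dₒ = 74.7 × (1 + 1/1.24) = 74.7 × 1.80645 ≈ 134.942 mm.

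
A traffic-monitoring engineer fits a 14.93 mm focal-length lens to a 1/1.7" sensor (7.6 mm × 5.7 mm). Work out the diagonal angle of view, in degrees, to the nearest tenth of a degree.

35.3°

Sensor diagonal = √(7.6² + 5.7²) = √90.2500 ≈ 9.5000 mm.
Angle of view α = 2·arctan(d/2f) with d = 9.5000 mm and f = 14.93 mm.
d/2f = 0.31815; arctan(0.31815) ≈ 17.6485°, so α ≈ 35.2971°.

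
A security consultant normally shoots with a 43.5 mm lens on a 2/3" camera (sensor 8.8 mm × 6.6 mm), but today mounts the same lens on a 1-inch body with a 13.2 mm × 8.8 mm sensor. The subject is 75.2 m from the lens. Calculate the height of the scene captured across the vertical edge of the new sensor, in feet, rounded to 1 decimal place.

49.9 ft

The focal length stays 43.5 mm; the relevant sensor dimension is now h = 8.8 mm. Object distance dₒ = 75.2 m = 75200 mm.
Thin-lens field height W = h·(dₒ − f)/f = 8.8 × (75200 − 43.5)/43.5 ≈ 15204.074 mm = 15204.074/304.8 ft = 49.8821 ft.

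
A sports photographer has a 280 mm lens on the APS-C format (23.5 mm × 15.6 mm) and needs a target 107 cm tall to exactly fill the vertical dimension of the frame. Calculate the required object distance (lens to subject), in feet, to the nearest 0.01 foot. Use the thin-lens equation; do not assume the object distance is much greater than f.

63.93 ft

W: 107 cm = 1070 mm.
Magnification m = h/W = dᵢ/dₒ; combined with 1/f = 1/dₒ + 1/dᵢ this gives dₒ = f·(1 + W/h).
dₒ = 280 mm × (1 + 1070/15.6) = 280 × 69.5897 ≈ 19485.128 mm = 19485.128/304.8 ft = 63.9276 ft.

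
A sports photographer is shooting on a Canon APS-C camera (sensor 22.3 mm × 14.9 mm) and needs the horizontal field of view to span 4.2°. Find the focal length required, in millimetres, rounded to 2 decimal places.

From α = 2·arctan(w/2f) we get f = w / (2·tan(α/2)).
With w = 22.3 mm and α/2 = 2.1°, tan(α/2) ≈ 0.03667, so f ≈ 22.3 / 0.07334 ≈ 304.0771 mm.

304.08 mm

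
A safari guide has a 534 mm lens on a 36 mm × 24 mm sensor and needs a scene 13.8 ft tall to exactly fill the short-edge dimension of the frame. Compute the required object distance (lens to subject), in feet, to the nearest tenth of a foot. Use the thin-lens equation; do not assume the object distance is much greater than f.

W: 13.8 ft × 304.8 mm/ft = 4206.24 mm.
Magnification m = h/W = dᵢ/dₒ; combined with 1/f = 1/dₒ + 1/dᵢ this gives dₒ = f·(1 + W/h).
dₒ = 534 mm × (1 + 4206.24/24) = 534 × 176.2600 ≈ 94122.837 mm = 94122.837/304.8 ft = 308.802 ft.

308.8 ft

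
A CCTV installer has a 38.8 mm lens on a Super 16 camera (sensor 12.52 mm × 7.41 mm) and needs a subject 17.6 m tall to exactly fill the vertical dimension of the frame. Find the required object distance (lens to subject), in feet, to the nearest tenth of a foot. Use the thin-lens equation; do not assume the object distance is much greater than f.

W: 17.6 m = 17600 mm.
Magnification m = h/W = dᵢ/dₒ; combined with 1/f = 1/dₒ + 1/dᵢ this gives dₒ = f·(1 + W/h).
dₒ = 38.8 mm × (1 + 17600/7.41) = 38.8 × 2376.1687 ≈ 92195.345 mm = 92195.345/304.8 ft = 302.478 ft.

302.5 ft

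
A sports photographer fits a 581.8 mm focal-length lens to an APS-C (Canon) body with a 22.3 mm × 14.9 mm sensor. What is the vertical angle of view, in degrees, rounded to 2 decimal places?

1.47°

Angle of view α = 2·arctan(h/2f) with h = 14.9 mm and f = 581.8 mm.
h/2f = 0.01281; arctan(0.01281) ≈ 0.7336°, so α ≈ 1.4673°.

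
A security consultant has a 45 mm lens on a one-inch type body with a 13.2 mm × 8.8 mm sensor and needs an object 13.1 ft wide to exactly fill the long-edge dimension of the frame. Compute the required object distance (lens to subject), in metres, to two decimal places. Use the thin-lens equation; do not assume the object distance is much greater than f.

13.66 m

W: 13.1 ft × 304.8 mm/ft = 3992.88 mm.
Magnification m = w/W = dᵢ/dₒ; combined with 1/f = 1/dₒ + 1/dᵢ this gives dₒ = f·(1 + W/w).
dₒ = 45 mm × (1 + 3992.88/13.2) = 45 × 303.4909 ≈ 13657.090 mm = 13.6571 m.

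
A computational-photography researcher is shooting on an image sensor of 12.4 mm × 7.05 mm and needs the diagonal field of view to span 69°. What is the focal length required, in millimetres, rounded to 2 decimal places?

Sensor diagonal = √(12.4² + 7.05²) = √203.4625 ≈ 14.2640 mm.
From α = 2·arctan(d/2f) we get f = d / (2·tan(α/2)).
With d = 14.2640 mm and α/2 = 34.5°, tan(α/2) ≈ 0.68728, so f ≈ 14.2640 / 1.37456 ≈ 10.3771 mm.

10.38 mm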